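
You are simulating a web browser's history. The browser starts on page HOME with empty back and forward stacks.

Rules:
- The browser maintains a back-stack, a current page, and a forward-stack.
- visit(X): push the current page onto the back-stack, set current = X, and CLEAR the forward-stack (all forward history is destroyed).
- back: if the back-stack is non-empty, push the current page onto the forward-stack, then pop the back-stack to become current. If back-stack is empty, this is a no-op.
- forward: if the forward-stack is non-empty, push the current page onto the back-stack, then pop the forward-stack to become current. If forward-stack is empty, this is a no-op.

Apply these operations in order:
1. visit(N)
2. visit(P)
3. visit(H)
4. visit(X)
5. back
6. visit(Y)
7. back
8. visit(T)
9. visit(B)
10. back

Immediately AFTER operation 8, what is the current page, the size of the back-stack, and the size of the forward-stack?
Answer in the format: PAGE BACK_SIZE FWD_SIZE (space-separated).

After 1 (visit(N)): cur=N back=1 fwd=0
After 2 (visit(P)): cur=P back=2 fwd=0
After 3 (visit(H)): cur=H back=3 fwd=0
After 4 (visit(X)): cur=X back=4 fwd=0
After 5 (back): cur=H back=3 fwd=1
After 6 (visit(Y)): cur=Y back=4 fwd=0
After 7 (back): cur=H back=3 fwd=1
After 8 (visit(T)): cur=T back=4 fwd=0

T 4 0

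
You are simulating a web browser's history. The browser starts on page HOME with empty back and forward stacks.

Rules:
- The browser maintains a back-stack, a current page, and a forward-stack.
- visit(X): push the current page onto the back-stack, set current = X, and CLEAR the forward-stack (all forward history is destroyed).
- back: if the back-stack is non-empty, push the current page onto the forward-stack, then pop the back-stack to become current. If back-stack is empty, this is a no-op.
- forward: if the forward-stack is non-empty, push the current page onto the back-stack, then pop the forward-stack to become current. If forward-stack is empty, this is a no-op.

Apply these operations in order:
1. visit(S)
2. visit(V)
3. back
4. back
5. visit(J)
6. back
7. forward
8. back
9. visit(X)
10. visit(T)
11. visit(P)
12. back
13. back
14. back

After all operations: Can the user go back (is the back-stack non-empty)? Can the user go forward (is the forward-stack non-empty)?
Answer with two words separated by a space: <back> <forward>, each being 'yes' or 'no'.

After 1 (visit(S)): cur=S back=1 fwd=0
After 2 (visit(V)): cur=V back=2 fwd=0
After 3 (back): cur=S back=1 fwd=1
After 4 (back): cur=HOME back=0 fwd=2
After 5 (visit(J)): cur=J back=1 fwd=0
After 6 (back): cur=HOME back=0 fwd=1
After 7 (forward): cur=J back=1 fwd=0
After 8 (back): cur=HOME back=0 fwd=1
After 9 (visit(X)): cur=X back=1 fwd=0
After 10 (visit(T)): cur=T back=2 fwd=0
After 11 (visit(P)): cur=P back=3 fwd=0
After 12 (back): cur=T back=2 fwd=1
After 13 (back): cur=X back=1 fwd=2
After 14 (back): cur=HOME back=0 fwd=3

Answer: no yes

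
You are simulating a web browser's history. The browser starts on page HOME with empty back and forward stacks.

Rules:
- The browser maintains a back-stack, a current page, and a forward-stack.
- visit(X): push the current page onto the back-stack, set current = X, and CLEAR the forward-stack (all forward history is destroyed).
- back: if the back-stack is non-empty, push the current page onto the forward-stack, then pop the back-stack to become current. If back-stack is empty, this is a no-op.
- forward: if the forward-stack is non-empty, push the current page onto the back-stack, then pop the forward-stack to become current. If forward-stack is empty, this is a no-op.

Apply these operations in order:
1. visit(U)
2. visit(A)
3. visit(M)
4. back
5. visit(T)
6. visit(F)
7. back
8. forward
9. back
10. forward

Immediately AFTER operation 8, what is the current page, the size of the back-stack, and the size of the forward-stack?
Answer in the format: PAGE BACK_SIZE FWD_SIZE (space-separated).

After 1 (visit(U)): cur=U back=1 fwd=0
After 2 (visit(A)): cur=A back=2 fwd=0
After 3 (visit(M)): cur=M back=3 fwd=0
After 4 (back): cur=A back=2 fwd=1
After 5 (visit(T)): cur=T back=3 fwd=0
After 6 (visit(F)): cur=F back=4 fwd=0
After 7 (back): cur=T back=3 fwd=1
After 8 (forward): cur=F back=4 fwd=0

F 4 0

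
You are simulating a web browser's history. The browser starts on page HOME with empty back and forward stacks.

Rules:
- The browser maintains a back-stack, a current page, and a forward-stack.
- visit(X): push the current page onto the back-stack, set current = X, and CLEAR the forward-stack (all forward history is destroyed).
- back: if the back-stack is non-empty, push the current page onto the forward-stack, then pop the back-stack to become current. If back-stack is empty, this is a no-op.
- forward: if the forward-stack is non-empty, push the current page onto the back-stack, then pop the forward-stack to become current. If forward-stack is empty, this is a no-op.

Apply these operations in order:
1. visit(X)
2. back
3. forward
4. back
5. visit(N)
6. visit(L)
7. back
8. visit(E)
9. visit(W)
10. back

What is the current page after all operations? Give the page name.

Answer: E

Derivation:
After 1 (visit(X)): cur=X back=1 fwd=0
After 2 (back): cur=HOME back=0 fwd=1
After 3 (forward): cur=X back=1 fwd=0
After 4 (back): cur=HOME back=0 fwd=1
After 5 (visit(N)): cur=N back=1 fwd=0
After 6 (visit(L)): cur=L back=2 fwd=0
After 7 (back): cur=N back=1 fwd=1
After 8 (visit(E)): cur=E back=2 fwd=0
After 9 (visit(W)): cur=W back=3 fwd=0
After 10 (back): cur=E back=2 fwd=1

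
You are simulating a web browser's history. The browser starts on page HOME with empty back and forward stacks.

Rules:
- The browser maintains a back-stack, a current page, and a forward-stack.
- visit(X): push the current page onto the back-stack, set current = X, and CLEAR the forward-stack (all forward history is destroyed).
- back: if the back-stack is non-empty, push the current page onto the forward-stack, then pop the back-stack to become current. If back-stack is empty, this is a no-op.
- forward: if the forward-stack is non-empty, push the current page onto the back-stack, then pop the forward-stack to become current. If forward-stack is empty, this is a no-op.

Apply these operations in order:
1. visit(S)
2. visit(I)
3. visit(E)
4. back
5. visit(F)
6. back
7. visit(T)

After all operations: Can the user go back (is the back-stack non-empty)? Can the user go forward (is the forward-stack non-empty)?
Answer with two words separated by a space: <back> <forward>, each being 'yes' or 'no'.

Answer: yes no

Derivation:
After 1 (visit(S)): cur=S back=1 fwd=0
After 2 (visit(I)): cur=I back=2 fwd=0
After 3 (visit(E)): cur=E back=3 fwd=0
After 4 (back): cur=I back=2 fwd=1
After 5 (visit(F)): cur=F back=3 fwd=0
After 6 (back): cur=I back=2 fwd=1
After 7 (visit(T)): cur=T back=3 fwd=0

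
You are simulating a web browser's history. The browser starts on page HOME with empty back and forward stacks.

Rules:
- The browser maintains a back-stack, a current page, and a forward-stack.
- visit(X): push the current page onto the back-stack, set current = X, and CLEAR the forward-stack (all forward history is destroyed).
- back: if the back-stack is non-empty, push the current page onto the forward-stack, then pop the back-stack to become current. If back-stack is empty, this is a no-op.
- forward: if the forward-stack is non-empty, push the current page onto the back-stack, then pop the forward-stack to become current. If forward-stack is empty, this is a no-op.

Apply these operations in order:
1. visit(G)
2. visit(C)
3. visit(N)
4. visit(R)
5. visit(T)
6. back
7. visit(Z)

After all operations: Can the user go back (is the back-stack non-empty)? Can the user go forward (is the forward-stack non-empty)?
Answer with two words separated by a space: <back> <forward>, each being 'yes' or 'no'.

After 1 (visit(G)): cur=G back=1 fwd=0
After 2 (visit(C)): cur=C back=2 fwd=0
After 3 (visit(N)): cur=N back=3 fwd=0
After 4 (visit(R)): cur=R back=4 fwd=0
After 5 (visit(T)): cur=T back=5 fwd=0
After 6 (back): cur=R back=4 fwd=1
After 7 (visit(Z)): cur=Z back=5 fwd=0

Answer: yes no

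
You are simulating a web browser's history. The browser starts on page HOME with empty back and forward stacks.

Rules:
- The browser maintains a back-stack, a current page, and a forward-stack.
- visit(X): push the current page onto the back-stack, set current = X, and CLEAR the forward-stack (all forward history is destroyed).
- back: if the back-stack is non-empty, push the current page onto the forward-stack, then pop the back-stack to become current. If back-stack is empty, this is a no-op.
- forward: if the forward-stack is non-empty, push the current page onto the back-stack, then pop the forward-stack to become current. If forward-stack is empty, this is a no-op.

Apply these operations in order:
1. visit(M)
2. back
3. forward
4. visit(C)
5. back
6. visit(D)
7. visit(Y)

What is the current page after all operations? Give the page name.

Answer: Y

Derivation:
After 1 (visit(M)): cur=M back=1 fwd=0
After 2 (back): cur=HOME back=0 fwd=1
After 3 (forward): cur=M back=1 fwd=0
After 4 (visit(C)): cur=C back=2 fwd=0
After 5 (back): cur=M back=1 fwd=1
After 6 (visit(D)): cur=D back=2 fwd=0
After 7 (visit(Y)): cur=Y back=3 fwd=0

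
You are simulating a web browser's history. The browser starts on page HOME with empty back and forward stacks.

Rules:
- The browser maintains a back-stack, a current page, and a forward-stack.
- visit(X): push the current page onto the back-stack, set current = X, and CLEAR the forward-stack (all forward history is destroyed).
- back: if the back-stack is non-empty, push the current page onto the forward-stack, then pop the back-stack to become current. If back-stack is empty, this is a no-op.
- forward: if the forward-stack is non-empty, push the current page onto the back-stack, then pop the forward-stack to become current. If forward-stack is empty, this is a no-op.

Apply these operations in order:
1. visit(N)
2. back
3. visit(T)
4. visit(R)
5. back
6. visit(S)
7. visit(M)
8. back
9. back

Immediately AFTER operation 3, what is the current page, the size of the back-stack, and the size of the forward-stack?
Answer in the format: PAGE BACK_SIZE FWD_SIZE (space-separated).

After 1 (visit(N)): cur=N back=1 fwd=0
After 2 (back): cur=HOME back=0 fwd=1
After 3 (visit(T)): cur=T back=1 fwd=0

T 1 0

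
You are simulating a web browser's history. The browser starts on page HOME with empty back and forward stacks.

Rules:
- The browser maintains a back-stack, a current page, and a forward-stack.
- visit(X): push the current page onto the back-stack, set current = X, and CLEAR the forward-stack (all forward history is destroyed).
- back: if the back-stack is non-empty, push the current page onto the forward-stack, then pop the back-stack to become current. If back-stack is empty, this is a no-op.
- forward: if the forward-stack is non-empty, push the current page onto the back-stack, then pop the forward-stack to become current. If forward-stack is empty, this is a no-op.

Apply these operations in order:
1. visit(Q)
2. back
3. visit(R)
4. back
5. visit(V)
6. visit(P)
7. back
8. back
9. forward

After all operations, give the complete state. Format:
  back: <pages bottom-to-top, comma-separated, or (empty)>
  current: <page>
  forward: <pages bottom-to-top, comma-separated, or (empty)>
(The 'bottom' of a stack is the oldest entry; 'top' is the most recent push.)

After 1 (visit(Q)): cur=Q back=1 fwd=0
After 2 (back): cur=HOME back=0 fwd=1
After 3 (visit(R)): cur=R back=1 fwd=0
After 4 (back): cur=HOME back=0 fwd=1
After 5 (visit(V)): cur=V back=1 fwd=0
After 6 (visit(P)): cur=P back=2 fwd=0
After 7 (back): cur=V back=1 fwd=1
After 8 (back): cur=HOME back=0 fwd=2
After 9 (forward): cur=V back=1 fwd=1

Answer: back: HOME
current: V
forward: P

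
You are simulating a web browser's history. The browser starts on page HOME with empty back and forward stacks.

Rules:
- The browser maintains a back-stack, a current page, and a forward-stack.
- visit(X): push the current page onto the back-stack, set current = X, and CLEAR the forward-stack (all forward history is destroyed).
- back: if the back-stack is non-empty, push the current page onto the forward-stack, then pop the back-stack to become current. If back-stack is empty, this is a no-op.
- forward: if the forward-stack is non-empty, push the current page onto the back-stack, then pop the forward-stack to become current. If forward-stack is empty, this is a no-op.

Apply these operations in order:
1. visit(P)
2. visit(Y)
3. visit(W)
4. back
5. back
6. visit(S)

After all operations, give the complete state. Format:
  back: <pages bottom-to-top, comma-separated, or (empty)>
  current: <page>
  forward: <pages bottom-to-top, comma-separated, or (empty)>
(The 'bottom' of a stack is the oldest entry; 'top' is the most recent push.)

Answer: back: HOME,P
current: S
forward: (empty)

Derivation:
After 1 (visit(P)): cur=P back=1 fwd=0
After 2 (visit(Y)): cur=Y back=2 fwd=0
After 3 (visit(W)): cur=W back=3 fwd=0
After 4 (back): cur=Y back=2 fwd=1
After 5 (back): cur=P back=1 fwd=2
After 6 (visit(S)): cur=S back=2 fwd=0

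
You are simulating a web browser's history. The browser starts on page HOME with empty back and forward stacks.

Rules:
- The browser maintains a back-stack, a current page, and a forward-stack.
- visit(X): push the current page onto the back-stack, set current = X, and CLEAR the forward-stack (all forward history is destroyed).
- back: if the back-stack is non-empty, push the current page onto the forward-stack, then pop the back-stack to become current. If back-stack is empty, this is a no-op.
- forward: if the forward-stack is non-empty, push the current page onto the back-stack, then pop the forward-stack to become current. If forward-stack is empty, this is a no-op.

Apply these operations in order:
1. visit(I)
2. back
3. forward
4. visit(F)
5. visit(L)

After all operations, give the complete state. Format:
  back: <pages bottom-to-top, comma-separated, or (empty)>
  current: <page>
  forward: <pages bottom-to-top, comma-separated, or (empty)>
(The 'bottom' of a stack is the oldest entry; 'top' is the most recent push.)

After 1 (visit(I)): cur=I back=1 fwd=0
After 2 (back): cur=HOME back=0 fwd=1
After 3 (forward): cur=I back=1 fwd=0
After 4 (visit(F)): cur=F back=2 fwd=0
After 5 (visit(L)): cur=L back=3 fwd=0

Answer: back: HOME,I,F
current: L
forward: (empty)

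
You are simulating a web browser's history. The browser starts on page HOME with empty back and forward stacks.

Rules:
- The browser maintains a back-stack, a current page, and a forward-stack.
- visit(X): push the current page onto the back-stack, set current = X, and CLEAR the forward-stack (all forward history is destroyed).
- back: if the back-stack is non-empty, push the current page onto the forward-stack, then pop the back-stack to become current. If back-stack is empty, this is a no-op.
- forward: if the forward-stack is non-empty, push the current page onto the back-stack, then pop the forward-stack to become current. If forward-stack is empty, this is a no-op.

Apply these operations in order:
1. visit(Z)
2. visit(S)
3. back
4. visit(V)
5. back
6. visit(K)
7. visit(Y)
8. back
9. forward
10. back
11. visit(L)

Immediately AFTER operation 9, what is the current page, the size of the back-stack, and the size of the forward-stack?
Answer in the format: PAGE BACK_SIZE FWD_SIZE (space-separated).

After 1 (visit(Z)): cur=Z back=1 fwd=0
After 2 (visit(S)): cur=S back=2 fwd=0
After 3 (back): cur=Z back=1 fwd=1
After 4 (visit(V)): cur=V back=2 fwd=0
After 5 (back): cur=Z back=1 fwd=1
After 6 (visit(K)): cur=K back=2 fwd=0
After 7 (visit(Y)): cur=Y back=3 fwd=0
After 8 (back): cur=K back=2 fwd=1
After 9 (forward): cur=Y back=3 fwd=0

Y 3 0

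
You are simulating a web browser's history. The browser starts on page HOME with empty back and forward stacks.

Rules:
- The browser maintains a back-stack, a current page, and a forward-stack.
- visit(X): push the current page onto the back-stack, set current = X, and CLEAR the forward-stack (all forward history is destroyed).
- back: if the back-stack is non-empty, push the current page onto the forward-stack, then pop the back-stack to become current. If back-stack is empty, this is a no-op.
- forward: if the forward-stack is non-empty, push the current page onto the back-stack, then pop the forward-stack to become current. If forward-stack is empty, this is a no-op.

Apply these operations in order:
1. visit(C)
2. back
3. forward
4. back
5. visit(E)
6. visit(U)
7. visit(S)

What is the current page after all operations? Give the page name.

Answer: S

Derivation:
After 1 (visit(C)): cur=C back=1 fwd=0
After 2 (back): cur=HOME back=0 fwd=1
After 3 (forward): cur=C back=1 fwd=0
After 4 (back): cur=HOME back=0 fwd=1
After 5 (visit(E)): cur=E back=1 fwd=0
After 6 (visit(U)): cur=U back=2 fwd=0
After 7 (visit(S)): cur=S back=3 fwd=0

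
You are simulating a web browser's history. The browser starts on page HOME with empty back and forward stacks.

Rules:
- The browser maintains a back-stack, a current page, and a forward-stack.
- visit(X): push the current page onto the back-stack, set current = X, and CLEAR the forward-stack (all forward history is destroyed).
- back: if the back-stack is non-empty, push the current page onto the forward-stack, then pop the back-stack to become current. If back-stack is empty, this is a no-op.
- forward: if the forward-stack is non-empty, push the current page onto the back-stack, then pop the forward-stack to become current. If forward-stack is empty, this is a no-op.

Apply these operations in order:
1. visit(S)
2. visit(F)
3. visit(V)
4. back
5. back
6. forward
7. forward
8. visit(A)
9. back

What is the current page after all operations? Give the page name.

After 1 (visit(S)): cur=S back=1 fwd=0
After 2 (visit(F)): cur=F back=2 fwd=0
After 3 (visit(V)): cur=V back=3 fwd=0
After 4 (back): cur=F back=2 fwd=1
After 5 (back): cur=S back=1 fwd=2
After 6 (forward): cur=F back=2 fwd=1
After 7 (forward): cur=V back=3 fwd=0
After 8 (visit(A)): cur=A back=4 fwd=0
After 9 (back): cur=V back=3 fwd=1

Answer: V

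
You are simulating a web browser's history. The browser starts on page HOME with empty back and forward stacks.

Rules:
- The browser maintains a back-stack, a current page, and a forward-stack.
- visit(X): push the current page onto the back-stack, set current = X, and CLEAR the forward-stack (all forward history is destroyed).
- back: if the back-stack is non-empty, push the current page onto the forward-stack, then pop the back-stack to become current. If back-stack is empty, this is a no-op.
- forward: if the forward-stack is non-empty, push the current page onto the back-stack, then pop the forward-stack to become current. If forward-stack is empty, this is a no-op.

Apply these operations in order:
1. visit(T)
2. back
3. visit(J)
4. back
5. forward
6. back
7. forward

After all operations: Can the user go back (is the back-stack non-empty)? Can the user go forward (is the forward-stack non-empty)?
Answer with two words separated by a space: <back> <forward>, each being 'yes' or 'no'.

Answer: yes no

Derivation:
After 1 (visit(T)): cur=T back=1 fwd=0
After 2 (back): cur=HOME back=0 fwd=1
After 3 (visit(J)): cur=J back=1 fwd=0
After 4 (back): cur=HOME back=0 fwd=1
After 5 (forward): cur=J back=1 fwd=0
After 6 (back): cur=HOME back=0 fwd=1
After 7 (forward): cur=J back=1 fwd=0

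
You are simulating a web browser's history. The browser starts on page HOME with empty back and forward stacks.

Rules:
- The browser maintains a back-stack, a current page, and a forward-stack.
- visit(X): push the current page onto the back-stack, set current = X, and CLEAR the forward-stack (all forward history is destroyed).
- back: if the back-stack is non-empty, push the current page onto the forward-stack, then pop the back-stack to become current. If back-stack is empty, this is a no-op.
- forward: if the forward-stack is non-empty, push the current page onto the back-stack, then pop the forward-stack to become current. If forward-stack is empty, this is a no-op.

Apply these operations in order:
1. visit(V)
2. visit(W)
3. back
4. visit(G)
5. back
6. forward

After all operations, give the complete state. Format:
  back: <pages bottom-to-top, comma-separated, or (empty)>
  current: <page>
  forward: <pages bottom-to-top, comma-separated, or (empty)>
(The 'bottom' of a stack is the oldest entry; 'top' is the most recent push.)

After 1 (visit(V)): cur=V back=1 fwd=0
After 2 (visit(W)): cur=W back=2 fwd=0
After 3 (back): cur=V back=1 fwd=1
After 4 (visit(G)): cur=G back=2 fwd=0
After 5 (back): cur=V back=1 fwd=1
After 6 (forward): cur=G back=2 fwd=0

Answer: back: HOME,V
current: G
forward: (empty)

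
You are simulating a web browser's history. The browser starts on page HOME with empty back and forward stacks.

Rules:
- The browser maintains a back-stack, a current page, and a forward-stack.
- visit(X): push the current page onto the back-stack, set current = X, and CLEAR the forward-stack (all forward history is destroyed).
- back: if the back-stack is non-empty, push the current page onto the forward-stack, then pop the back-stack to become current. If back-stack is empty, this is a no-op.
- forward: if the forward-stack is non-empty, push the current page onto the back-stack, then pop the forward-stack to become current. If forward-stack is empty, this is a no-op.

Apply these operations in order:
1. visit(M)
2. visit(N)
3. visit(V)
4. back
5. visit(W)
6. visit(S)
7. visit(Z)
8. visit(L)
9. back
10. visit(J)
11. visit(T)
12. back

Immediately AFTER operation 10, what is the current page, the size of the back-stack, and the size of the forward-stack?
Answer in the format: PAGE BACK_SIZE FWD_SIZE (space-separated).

After 1 (visit(M)): cur=M back=1 fwd=0
After 2 (visit(N)): cur=N back=2 fwd=0
After 3 (visit(V)): cur=V back=3 fwd=0
After 4 (back): cur=N back=2 fwd=1
After 5 (visit(W)): cur=W back=3 fwd=0
After 6 (visit(S)): cur=S back=4 fwd=0
After 7 (visit(Z)): cur=Z back=5 fwd=0
After 8 (visit(L)): cur=L back=6 fwd=0
After 9 (back): cur=Z back=5 fwd=1
After 10 (visit(J)): cur=J back=6 fwd=0

J 6 0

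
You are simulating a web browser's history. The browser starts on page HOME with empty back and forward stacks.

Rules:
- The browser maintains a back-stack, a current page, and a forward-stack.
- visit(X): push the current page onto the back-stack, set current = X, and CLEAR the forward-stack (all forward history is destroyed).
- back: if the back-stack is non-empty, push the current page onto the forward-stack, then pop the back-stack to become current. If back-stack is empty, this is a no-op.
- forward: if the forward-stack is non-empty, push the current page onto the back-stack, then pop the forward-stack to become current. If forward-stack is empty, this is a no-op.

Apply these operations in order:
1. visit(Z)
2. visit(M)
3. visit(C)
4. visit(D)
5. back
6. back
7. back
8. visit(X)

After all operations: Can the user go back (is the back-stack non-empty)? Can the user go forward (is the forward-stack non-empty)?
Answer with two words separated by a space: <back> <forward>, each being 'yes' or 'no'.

Answer: yes no

Derivation:
After 1 (visit(Z)): cur=Z back=1 fwd=0
After 2 (visit(M)): cur=M back=2 fwd=0
After 3 (visit(C)): cur=C back=3 fwd=0
After 4 (visit(D)): cur=D back=4 fwd=0
After 5 (back): cur=C back=3 fwd=1
After 6 (back): cur=M back=2 fwd=2
After 7 (back): cur=Z back=1 fwd=3
After 8 (visit(X)): cur=X back=2 fwd=0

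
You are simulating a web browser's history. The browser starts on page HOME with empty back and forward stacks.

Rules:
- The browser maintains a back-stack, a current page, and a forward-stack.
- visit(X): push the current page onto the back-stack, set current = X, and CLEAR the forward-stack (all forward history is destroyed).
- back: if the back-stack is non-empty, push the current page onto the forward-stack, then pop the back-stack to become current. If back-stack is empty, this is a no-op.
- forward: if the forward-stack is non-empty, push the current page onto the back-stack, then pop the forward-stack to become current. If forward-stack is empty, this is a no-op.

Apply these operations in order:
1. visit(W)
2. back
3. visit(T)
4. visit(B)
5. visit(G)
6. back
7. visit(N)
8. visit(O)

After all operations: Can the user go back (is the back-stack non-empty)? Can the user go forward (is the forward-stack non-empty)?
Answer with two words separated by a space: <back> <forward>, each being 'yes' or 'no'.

After 1 (visit(W)): cur=W back=1 fwd=0
After 2 (back): cur=HOME back=0 fwd=1
After 3 (visit(T)): cur=T back=1 fwd=0
After 4 (visit(B)): cur=B back=2 fwd=0
After 5 (visit(G)): cur=G back=3 fwd=0
After 6 (back): cur=B back=2 fwd=1
After 7 (visit(N)): cur=N back=3 fwd=0
After 8 (visit(O)): cur=O back=4 fwd=0

Answer: yes no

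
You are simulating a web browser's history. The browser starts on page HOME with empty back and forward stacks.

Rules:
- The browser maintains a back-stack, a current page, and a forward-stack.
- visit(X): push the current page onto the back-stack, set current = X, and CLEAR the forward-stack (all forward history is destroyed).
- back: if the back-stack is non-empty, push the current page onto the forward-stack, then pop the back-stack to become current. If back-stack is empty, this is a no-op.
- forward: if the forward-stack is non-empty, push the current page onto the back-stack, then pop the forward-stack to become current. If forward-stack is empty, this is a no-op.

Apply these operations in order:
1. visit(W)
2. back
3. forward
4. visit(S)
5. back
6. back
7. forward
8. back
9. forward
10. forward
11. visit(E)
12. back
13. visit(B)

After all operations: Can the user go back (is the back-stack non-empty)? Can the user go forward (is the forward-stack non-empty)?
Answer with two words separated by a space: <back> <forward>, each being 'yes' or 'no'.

Answer: yes no

Derivation:
After 1 (visit(W)): cur=W back=1 fwd=0
After 2 (back): cur=HOME back=0 fwd=1
After 3 (forward): cur=W back=1 fwd=0
After 4 (visit(S)): cur=S back=2 fwd=0
After 5 (back): cur=W back=1 fwd=1
After 6 (back): cur=HOME back=0 fwd=2
After 7 (forward): cur=W back=1 fwd=1
After 8 (back): cur=HOME back=0 fwd=2
After 9 (forward): cur=W back=1 fwd=1
After 10 (forward): cur=S back=2 fwd=0
After 11 (visit(E)): cur=E back=3 fwd=0
After 12 (back): cur=S back=2 fwd=1
After 13 (visit(B)): cur=B back=3 fwd=0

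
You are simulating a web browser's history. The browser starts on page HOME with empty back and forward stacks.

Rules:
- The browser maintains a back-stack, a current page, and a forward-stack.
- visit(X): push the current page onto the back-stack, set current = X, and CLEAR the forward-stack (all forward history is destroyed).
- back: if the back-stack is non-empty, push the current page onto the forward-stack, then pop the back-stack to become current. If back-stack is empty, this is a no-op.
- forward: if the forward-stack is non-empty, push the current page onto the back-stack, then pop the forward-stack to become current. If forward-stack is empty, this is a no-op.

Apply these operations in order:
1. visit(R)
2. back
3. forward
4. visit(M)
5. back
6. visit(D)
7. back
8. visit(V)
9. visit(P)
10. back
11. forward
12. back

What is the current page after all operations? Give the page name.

Answer: V

Derivation:
After 1 (visit(R)): cur=R back=1 fwd=0
After 2 (back): cur=HOME back=0 fwd=1
After 3 (forward): cur=R back=1 fwd=0
After 4 (visit(M)): cur=M back=2 fwd=0
After 5 (back): cur=R back=1 fwd=1
After 6 (visit(D)): cur=D back=2 fwd=0
After 7 (back): cur=R back=1 fwd=1
After 8 (visit(V)): cur=V back=2 fwd=0
After 9 (visit(P)): cur=P back=3 fwd=0
After 10 (back): cur=V back=2 fwd=1
After 11 (forward): cur=P back=3 fwd=0
After 12 (back): cur=V back=2 fwd=1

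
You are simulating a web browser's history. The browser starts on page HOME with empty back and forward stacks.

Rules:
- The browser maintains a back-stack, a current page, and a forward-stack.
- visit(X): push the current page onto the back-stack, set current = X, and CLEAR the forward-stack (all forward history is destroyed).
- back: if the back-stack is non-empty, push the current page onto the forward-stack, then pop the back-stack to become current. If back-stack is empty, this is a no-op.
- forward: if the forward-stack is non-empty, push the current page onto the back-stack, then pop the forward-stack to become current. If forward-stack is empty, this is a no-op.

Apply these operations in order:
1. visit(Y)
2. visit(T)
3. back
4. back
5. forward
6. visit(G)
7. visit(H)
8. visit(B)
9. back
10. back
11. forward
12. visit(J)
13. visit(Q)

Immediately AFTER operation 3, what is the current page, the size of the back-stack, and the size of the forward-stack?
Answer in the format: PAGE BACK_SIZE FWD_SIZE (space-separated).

After 1 (visit(Y)): cur=Y back=1 fwd=0
After 2 (visit(T)): cur=T back=2 fwd=0
After 3 (back): cur=Y back=1 fwd=1

Y 1 1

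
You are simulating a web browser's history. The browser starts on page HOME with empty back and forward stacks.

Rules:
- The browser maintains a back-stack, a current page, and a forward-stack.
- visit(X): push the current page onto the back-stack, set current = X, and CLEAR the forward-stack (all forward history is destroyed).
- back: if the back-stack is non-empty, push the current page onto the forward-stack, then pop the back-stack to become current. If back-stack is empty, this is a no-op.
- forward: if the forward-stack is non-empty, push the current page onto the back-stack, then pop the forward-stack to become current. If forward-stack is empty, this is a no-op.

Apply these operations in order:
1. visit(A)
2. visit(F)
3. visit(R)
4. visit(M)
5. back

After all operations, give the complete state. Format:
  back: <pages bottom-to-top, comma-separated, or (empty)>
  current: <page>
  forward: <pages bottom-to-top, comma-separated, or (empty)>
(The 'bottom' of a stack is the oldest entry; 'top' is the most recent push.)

After 1 (visit(A)): cur=A back=1 fwd=0
After 2 (visit(F)): cur=F back=2 fwd=0
After 3 (visit(R)): cur=R back=3 fwd=0
After 4 (visit(M)): cur=M back=4 fwd=0
After 5 (back): cur=R back=3 fwd=1

Answer: back: HOME,A,F
current: R
forward: M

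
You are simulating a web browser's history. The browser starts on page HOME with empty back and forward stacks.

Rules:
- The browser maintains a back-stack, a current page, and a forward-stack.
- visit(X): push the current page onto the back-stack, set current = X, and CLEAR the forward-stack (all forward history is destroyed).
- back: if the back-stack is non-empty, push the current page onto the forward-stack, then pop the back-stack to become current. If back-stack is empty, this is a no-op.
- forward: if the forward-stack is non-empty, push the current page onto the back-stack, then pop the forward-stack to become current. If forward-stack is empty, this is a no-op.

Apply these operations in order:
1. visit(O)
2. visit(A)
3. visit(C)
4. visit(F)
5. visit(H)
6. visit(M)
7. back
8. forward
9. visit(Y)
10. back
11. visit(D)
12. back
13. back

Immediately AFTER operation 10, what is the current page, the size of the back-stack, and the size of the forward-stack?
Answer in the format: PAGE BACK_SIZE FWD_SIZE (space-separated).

After 1 (visit(O)): cur=O back=1 fwd=0
After 2 (visit(A)): cur=A back=2 fwd=0
After 3 (visit(C)): cur=C back=3 fwd=0
After 4 (visit(F)): cur=F back=4 fwd=0
After 5 (visit(H)): cur=H back=5 fwd=0
After 6 (visit(M)): cur=M back=6 fwd=0
After 7 (back): cur=H back=5 fwd=1
After 8 (forward): cur=M back=6 fwd=0
After 9 (visit(Y)): cur=Y back=7 fwd=0
After 10 (back): cur=M back=6 fwd=1

M 6 1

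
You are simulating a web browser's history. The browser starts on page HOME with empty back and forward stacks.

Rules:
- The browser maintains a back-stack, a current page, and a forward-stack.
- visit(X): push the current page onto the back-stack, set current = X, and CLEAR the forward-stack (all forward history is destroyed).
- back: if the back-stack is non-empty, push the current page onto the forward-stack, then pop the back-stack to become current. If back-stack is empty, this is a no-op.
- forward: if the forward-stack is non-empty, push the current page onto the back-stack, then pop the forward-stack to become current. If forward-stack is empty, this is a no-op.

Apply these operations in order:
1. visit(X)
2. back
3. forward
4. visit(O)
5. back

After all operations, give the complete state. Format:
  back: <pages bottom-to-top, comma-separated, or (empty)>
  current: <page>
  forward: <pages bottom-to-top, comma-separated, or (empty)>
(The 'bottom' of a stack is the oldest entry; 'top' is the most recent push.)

After 1 (visit(X)): cur=X back=1 fwd=0
After 2 (back): cur=HOME back=0 fwd=1
After 3 (forward): cur=X back=1 fwd=0
After 4 (visit(O)): cur=O back=2 fwd=0
After 5 (back): cur=X back=1 fwd=1

Answer: back: HOME
current: X
forward: O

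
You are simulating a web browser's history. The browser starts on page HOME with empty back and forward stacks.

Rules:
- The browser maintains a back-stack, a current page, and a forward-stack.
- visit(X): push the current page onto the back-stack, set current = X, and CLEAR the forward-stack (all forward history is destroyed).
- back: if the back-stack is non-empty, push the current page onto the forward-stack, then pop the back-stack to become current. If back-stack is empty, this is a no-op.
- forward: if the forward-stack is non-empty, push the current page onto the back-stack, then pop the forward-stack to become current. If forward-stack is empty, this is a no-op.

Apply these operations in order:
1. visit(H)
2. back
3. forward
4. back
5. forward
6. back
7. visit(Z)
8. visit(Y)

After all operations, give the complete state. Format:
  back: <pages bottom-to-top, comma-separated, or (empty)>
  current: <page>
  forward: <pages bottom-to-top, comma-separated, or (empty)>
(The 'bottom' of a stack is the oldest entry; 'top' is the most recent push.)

Answer: back: HOME,Z
current: Y
forward: (empty)

Derivation:
After 1 (visit(H)): cur=H back=1 fwd=0
After 2 (back): cur=HOME back=0 fwd=1
After 3 (forward): cur=H back=1 fwd=0
After 4 (back): cur=HOME back=0 fwd=1
After 5 (forward): cur=H back=1 fwd=0
After 6 (back): cur=HOME back=0 fwd=1
After 7 (visit(Z)): cur=Z back=1 fwd=0
After 8 (visit(Y)): cur=Y back=2 fwd=0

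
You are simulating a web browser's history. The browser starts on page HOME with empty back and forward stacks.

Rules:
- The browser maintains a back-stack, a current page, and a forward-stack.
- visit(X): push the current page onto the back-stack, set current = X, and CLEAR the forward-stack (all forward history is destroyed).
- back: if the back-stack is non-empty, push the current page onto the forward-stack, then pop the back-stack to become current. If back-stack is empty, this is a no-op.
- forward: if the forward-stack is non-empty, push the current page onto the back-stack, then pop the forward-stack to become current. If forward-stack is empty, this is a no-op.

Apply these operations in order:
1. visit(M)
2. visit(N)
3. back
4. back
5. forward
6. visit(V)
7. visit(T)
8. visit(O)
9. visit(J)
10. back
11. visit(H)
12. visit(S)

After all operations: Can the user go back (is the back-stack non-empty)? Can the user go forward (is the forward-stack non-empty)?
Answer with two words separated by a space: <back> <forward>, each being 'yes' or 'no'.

Answer: yes no

Derivation:
After 1 (visit(M)): cur=M back=1 fwd=0
After 2 (visit(N)): cur=N back=2 fwd=0
After 3 (back): cur=M back=1 fwd=1
After 4 (back): cur=HOME back=0 fwd=2
After 5 (forward): cur=M back=1 fwd=1
After 6 (visit(V)): cur=V back=2 fwd=0
After 7 (visit(T)): cur=T back=3 fwd=0
After 8 (visit(O)): cur=O back=4 fwd=0
After 9 (visit(J)): cur=J back=5 fwd=0
After 10 (back): cur=O back=4 fwd=1
After 11 (visit(H)): cur=H back=5 fwd=0
After 12 (visit(S)): cur=S back=6 fwd=0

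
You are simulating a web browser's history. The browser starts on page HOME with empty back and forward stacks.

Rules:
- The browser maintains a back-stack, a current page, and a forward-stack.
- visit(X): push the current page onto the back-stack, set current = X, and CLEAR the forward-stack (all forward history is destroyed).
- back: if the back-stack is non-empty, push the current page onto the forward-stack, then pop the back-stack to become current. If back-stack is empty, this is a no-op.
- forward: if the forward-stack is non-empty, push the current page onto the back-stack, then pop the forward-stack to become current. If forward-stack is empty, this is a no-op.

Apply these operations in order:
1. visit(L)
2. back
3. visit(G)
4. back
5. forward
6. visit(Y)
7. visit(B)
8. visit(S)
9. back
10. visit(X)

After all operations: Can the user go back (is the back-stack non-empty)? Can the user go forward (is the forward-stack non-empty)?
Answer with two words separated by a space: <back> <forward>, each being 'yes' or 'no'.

After 1 (visit(L)): cur=L back=1 fwd=0
After 2 (back): cur=HOME back=0 fwd=1
After 3 (visit(G)): cur=G back=1 fwd=0
After 4 (back): cur=HOME back=0 fwd=1
After 5 (forward): cur=G back=1 fwd=0
After 6 (visit(Y)): cur=Y back=2 fwd=0
After 7 (visit(B)): cur=B back=3 fwd=0
After 8 (visit(S)): cur=S back=4 fwd=0
After 9 (back): cur=B back=3 fwd=1
After 10 (visit(X)): cur=X back=4 fwd=0

Answer: yes no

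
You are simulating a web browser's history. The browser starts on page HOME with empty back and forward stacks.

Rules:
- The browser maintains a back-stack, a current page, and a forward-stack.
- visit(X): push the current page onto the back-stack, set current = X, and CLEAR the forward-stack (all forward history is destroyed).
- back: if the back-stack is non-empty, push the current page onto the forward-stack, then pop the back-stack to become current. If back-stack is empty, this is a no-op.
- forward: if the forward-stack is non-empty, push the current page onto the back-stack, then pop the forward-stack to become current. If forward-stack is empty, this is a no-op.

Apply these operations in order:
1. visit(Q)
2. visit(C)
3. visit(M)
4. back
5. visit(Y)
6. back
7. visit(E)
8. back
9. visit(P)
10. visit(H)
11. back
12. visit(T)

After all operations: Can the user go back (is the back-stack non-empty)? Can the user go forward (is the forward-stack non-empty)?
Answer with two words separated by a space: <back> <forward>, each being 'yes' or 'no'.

Answer: yes no

Derivation:
After 1 (visit(Q)): cur=Q back=1 fwd=0
After 2 (visit(C)): cur=C back=2 fwd=0
After 3 (visit(M)): cur=M back=3 fwd=0
After 4 (back): cur=C back=2 fwd=1
After 5 (visit(Y)): cur=Y back=3 fwd=0
After 6 (back): cur=C back=2 fwd=1
After 7 (visit(E)): cur=E back=3 fwd=0
After 8 (back): cur=C back=2 fwd=1
After 9 (visit(P)): cur=P back=3 fwd=0
After 10 (visit(H)): cur=H back=4 fwd=0
After 11 (back): cur=P back=3 fwd=1
After 12 (visit(T)): cur=T back=4 fwd=0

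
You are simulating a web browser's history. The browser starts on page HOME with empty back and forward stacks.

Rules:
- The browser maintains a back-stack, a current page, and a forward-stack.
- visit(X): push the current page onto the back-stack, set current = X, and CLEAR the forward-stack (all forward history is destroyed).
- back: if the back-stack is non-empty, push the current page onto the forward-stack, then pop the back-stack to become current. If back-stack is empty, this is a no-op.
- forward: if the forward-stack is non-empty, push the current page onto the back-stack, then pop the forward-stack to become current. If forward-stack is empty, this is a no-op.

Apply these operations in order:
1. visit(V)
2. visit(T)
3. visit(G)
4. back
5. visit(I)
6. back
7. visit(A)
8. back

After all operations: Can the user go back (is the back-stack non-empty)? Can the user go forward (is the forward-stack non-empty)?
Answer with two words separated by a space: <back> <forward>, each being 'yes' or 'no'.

Answer: yes yes

Derivation:
After 1 (visit(V)): cur=V back=1 fwd=0
After 2 (visit(T)): cur=T back=2 fwd=0
After 3 (visit(G)): cur=G back=3 fwd=0
After 4 (back): cur=T back=2 fwd=1
After 5 (visit(I)): cur=I back=3 fwd=0
After 6 (back): cur=T back=2 fwd=1
After 7 (visit(A)): cur=A back=3 fwd=0
After 8 (back): cur=T back=2 fwd=1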